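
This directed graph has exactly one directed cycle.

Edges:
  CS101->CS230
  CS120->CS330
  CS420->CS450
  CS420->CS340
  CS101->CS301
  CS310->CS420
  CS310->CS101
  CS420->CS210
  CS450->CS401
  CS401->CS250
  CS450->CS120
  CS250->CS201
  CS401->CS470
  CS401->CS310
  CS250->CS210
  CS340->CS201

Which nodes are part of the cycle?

DFS with gray/black marking from CS401:
CS401 gray
  CS250 gray
    CS210 gray
    CS210 black
    CS201 gray
    CS201 black
  CS250 black
  CS470 gray
  CS470 black
  CS310 gray
    CS101 gray
      CS301 gray
      CS301 black
      CS230 gray
      CS230 black
    CS101 black
    CS420 gray
      CS450 gray
        CS120 gray
          CS330 gray
          CS330 black
        CS120 black
        CS450→CS401: CS401 is gray → back edge
Back edge closes the cycle CS401 → CS310 → CS420 → CS450 → CS401; its vertices are {CS310, CS401, CS420, CS450}.

CS310, CS401, CS420, CS450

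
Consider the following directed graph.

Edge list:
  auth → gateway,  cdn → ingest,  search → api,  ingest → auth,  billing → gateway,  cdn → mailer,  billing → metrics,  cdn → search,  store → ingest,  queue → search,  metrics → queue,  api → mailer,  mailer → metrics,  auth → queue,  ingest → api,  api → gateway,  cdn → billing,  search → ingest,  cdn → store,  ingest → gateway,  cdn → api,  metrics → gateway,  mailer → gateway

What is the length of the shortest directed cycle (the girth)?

4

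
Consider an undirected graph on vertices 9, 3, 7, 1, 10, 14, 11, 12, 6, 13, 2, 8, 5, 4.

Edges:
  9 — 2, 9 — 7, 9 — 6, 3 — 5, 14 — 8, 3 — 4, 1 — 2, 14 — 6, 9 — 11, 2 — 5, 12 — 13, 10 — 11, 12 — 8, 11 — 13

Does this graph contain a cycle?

Yes

DFS, tracking each vertex's parent; an edge to a visited non-parent vertex closes a cycle.
Start from 4:
visit 4 (parent –)
  visit 3 (parent 4)
    3–4: parent, skip
    visit 5 (parent 3)
      visit 2 (parent 5)
        2–5: parent, skip
        visit 9 (parent 2)
          visit 6 (parent 9)
            6–9: parent, skip
            visit 14 (parent 6)
              visit 8 (parent 14)
                8–14: parent, skip
                visit 12 (parent 8)
                  visit 13 (parent 12)
                    visit 11 (parent 13)
                      visit 10 (parent 11)
                        10–11: parent, skip
                      11–13: parent, skip
                      11–9: 9 visited and ≠ parent → cycle
Cycle: 9 – 6 – 14 – 8 – 12 – 13 – 11 – 9.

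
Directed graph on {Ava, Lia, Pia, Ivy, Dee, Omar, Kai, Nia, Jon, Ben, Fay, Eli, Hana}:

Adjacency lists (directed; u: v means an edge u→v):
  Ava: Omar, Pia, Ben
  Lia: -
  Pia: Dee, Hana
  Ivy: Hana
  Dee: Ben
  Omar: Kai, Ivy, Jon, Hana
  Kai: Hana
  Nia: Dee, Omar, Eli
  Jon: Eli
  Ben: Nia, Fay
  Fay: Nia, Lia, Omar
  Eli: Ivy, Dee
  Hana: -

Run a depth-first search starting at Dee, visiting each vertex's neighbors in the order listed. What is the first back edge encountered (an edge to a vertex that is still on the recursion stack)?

Nia->Dee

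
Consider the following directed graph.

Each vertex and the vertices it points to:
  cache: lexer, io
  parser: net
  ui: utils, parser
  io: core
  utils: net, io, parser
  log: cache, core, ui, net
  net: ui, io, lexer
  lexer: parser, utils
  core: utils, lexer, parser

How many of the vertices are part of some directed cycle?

7

A vertex is on a directed cycle iff it belongs to a strongly connected component of size ≥ 2 (or has a self-loop).
The vertices on cycles are {io, ui, net, core, lexer, utils, parser} — 7 in total.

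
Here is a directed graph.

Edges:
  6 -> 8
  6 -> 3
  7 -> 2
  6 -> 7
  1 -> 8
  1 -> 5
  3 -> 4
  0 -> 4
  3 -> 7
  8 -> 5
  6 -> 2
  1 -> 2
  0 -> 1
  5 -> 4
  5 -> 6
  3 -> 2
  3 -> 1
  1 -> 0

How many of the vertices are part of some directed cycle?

A vertex is on a directed cycle iff it belongs to a strongly connected component of size ≥ 2 (or has a self-loop).
The vertices on cycles are {0, 1, 3, 5, 6, 8} — 6 in total.

6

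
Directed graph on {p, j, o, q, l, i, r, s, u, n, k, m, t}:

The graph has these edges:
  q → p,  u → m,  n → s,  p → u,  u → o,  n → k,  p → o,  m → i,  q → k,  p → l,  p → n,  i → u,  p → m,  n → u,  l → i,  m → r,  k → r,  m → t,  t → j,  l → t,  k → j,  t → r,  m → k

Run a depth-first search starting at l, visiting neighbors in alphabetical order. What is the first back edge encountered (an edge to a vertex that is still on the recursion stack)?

DFS from l (visiting neighbors in alphabetical order); mark gray on enter, black on exit:
l gray
  i gray
    u gray
      m gray
        m→i: i is gray → back edge
First back edge: m → i.

m->i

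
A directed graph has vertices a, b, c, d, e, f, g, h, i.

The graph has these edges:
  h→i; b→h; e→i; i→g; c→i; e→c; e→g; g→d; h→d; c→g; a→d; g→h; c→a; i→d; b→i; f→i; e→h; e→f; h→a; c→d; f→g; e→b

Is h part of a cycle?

h is on a cycle iff h can reach itself via ≥1 edge.
h → i → g → h — yes.

Yes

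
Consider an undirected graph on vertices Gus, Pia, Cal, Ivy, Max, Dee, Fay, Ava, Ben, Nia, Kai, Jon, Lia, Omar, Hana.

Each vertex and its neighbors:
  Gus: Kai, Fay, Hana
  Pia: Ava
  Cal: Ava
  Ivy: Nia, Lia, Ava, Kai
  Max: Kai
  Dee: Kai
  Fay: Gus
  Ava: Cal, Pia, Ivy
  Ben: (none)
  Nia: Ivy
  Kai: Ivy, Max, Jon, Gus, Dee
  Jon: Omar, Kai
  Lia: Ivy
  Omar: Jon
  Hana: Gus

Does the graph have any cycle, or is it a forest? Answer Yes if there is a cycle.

No

DFS, tracking each vertex's parent; an edge to a visited non-parent vertex closes a cycle.
Start from Lia:
visit Lia (parent –)
  visit Ivy (parent Lia)
    visit Nia (parent Ivy)
      Nia–Ivy: parent, skip
    Ivy–Lia: parent, skip
    visit Ava (parent Ivy)
      visit Cal (parent Ava)
        Cal–Ava: parent, skip
      visit Pia (parent Ava)
        Pia–Ava: parent, skip
      Ava–Ivy: parent, skip
    visit Kai (parent Ivy)
      Kai–Ivy: parent, skip
      visit Max (parent Kai)
        Max–Kai: parent, skip
      visit Jon (parent Kai)
        visit Omar (parent Jon)
          Omar–Jon: parent, skip
        Jon–Kai: parent, skip
      visit Gus (parent Kai)
        Gus–Kai: parent, skip
        visit Fay (parent Gus)
          Fay–Gus: parent, skip
        visit Hana (parent Gus)
          Hana–Gus: parent, skip
      visit Dee (parent Kai)
        Dee–Kai: parent, skip
visit Ben (parent –)
No non-parent visited neighbor found — the graph is a forest.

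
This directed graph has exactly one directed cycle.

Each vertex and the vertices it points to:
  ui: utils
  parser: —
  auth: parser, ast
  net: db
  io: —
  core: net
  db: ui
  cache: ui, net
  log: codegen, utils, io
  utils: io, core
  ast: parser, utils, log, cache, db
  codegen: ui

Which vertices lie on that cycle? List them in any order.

db, ui, net, core, utils

DFS with gray/black marking from utils:
utils gray
  io gray
  io black
  core gray
    net gray
      db gray
        ui gray
          ui→utils: utils is gray → back edge
Back edge closes the cycle utils → core → net → db → ui → utils; its vertices are {db, ui, net, core, utils}.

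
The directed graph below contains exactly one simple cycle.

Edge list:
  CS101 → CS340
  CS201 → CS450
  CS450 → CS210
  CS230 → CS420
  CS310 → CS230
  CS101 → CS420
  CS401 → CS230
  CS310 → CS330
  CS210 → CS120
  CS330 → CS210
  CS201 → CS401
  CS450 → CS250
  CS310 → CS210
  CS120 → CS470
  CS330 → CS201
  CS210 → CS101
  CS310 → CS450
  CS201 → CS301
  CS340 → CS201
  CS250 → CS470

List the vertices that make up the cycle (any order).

DFS with gray/black marking from CS201:
CS201 gray
  CS401 gray
    CS230 gray
      CS420 gray
      CS420 black
    CS230 black
  CS401 black
  CS301 gray
  CS301 black
  CS450 gray
    CS250 gray
      CS470 gray
      CS470 black
    CS250 black
    CS210 gray
      CS101 gray
        CS101→CS420: CS420 black — skip
        CS340 gray
          CS340→CS201: CS201 is gray → back edge
Back edge closes the cycle CS201 → CS450 → CS210 → CS101 → CS340 → CS201; its vertices are {CS101, CS201, CS210, CS340, CS450}.

CS101, CS201, CS210, CS340, CS450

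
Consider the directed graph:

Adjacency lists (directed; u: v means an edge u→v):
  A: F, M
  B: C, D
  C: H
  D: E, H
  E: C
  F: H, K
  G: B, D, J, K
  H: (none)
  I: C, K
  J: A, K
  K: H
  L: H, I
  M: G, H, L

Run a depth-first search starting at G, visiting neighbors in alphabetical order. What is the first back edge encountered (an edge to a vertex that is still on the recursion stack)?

M->G

DFS from G (visiting neighbors in alphabetical order); mark gray on enter, black on exit:
G gray
  B gray
    C gray
      H gray
      H black
    C black
    D gray
      E gray
        E→C: C black — skip
      E black
      D→H: H black — skip
    D black
  B black
  G→D: D black — skip
  J gray
    A gray
      F gray
        F→H: H black — skip
        K gray
          K→H: H black — skip
        K black
      F black
      M gray
        M→G: G is gray → back edge
First back edge: M → G.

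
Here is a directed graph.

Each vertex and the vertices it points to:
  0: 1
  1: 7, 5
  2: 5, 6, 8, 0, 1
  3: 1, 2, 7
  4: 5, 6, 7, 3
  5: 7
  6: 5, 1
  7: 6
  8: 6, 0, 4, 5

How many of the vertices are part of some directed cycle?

8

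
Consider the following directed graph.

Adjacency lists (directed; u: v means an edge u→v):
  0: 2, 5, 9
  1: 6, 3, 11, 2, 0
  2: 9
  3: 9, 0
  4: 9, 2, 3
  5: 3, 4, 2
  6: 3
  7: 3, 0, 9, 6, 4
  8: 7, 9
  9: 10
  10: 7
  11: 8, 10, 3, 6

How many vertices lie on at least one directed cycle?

A vertex is on a directed cycle iff it belongs to a strongly connected component of size ≥ 2 (or has a self-loop).
The vertices on cycles are {0, 2, 3, 4, 5, 6, 7, 9, 10} — 9 in total.

9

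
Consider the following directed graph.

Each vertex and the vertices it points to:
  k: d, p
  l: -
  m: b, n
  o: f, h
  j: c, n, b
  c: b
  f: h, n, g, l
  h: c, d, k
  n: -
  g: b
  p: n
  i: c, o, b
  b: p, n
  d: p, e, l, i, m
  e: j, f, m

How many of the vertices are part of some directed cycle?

7

A vertex is on a directed cycle iff it belongs to a strongly connected component of size ≥ 2 (or has a self-loop).
The vertices on cycles are {d, e, f, h, i, k, o} — 7 in total.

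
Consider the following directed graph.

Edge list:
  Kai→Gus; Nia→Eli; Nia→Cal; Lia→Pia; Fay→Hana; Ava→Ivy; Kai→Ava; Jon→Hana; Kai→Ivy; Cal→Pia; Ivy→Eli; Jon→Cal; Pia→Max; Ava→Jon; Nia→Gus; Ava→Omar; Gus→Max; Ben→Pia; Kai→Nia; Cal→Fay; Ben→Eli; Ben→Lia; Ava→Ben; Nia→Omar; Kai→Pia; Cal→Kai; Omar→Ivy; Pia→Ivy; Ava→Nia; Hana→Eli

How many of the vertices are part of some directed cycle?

5

A vertex is on a directed cycle iff it belongs to a strongly connected component of size ≥ 2 (or has a self-loop).
The vertices on cycles are {Ava, Cal, Jon, Kai, Nia} — 5 in total.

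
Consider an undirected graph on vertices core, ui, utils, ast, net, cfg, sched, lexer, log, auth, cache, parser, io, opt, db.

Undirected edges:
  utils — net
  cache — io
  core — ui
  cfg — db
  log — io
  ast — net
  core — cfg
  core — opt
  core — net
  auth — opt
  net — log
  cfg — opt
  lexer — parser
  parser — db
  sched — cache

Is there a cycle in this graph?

Yes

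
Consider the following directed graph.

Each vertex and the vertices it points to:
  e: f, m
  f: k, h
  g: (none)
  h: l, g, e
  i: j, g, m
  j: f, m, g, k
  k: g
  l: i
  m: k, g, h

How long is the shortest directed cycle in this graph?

For each vertex v, BFS finds the shortest path from v back to v.
The shortest such closed walk is h → e → f → h, length 3.

3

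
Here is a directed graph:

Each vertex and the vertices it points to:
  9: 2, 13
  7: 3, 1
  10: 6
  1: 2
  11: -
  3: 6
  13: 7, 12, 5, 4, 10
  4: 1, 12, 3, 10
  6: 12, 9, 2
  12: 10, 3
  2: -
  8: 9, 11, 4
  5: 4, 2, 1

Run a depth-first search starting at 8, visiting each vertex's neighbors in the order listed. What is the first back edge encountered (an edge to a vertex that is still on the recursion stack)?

DFS from 8 (visiting each vertex's neighbors in the order listed); mark gray on enter, black on exit:
8 gray
  9 gray
    2 gray
    2 black
    13 gray
      7 gray
        3 gray
          6 gray
            12 gray
              10 gray
                10→6: 6 is gray → back edge
First back edge: 10 → 6.

10→6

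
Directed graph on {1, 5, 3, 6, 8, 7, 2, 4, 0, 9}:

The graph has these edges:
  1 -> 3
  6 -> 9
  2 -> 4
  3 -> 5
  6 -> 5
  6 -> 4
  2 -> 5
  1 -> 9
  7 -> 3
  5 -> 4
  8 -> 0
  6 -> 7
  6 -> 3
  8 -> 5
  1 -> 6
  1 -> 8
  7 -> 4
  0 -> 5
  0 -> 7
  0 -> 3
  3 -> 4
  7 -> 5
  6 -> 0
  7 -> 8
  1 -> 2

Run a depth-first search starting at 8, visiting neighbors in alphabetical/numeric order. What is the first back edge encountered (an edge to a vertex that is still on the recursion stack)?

DFS from 8 (visiting neighbors in alphabetical/numeric order); mark gray on enter, black on exit:
8 gray
  0 gray
    3 gray
      4 gray
      4 black
      5 gray
        5→4: 4 black — skip
      5 black
    3 black
    0→5: 5 black — skip
    7 gray
      7→3: 3 black — skip
      7→4: 4 black — skip
      7→5: 5 black — skip
      7→8: 8 is gray → back edge
First back edge: 7 → 8.

7->8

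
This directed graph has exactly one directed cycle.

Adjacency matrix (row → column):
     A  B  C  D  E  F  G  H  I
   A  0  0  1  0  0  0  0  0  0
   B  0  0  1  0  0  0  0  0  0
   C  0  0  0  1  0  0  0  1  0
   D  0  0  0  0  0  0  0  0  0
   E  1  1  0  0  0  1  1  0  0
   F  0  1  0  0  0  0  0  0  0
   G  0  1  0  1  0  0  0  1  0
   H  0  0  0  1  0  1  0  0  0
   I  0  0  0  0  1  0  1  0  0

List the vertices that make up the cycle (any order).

B, C, F, H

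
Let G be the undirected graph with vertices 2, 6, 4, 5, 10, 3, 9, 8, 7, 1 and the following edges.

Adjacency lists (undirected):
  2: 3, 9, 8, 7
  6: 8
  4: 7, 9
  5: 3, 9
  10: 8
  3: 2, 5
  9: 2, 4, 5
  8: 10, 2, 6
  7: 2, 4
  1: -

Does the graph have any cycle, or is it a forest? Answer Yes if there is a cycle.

DFS, tracking each vertex's parent; an edge to a visited non-parent vertex closes a cycle.
Start from 6:
visit 6 (parent –)
  visit 8 (parent 6)
    visit 10 (parent 8)
      10–8: parent, skip
    visit 2 (parent 8)
      visit 3 (parent 2)
        3–2: parent, skip
        visit 5 (parent 3)
          5–3: parent, skip
          visit 9 (parent 5)
            9–2: 2 visited and ≠ parent → cycle
Cycle: 2 – 3 – 5 – 9 – 2.

Yes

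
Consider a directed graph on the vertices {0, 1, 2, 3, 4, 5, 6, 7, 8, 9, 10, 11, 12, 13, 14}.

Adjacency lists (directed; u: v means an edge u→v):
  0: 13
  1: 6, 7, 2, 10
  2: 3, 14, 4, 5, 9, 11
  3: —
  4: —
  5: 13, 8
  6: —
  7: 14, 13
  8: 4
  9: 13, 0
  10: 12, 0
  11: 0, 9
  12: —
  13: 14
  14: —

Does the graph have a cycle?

No

DFS with white/gray/black marking, starting from 6:
6 gray
6 black
0 gray
  13 gray
    14 gray
    14 black
  13 black
0 black
1 gray
  1→6: 6 black — skip
  7 gray
    7→14: 14 black — skip
    7→13: 13 black — skip
  7 black
  2 gray
    3 gray
    3 black
    2→14: 14 black — skip
    4 gray
    4 black
    5 gray
      5→13: 13 black — skip
      8 gray
        8→4: 4 black — skip
      8 black
    5 black
    9 gray
      9→13: 13 black — skip
      9→0: 0 black — skip
    9 black
    11 gray
      11→0: 0 black — skip
      11→9: 9 black — skip
    11 black
  2 black
  10 gray
    12 gray
    12 black
    10→0: 0 black — skip
  10 black
1 black
Every edge goes to a white or black vertex — no back edge, so the graph is acyclic.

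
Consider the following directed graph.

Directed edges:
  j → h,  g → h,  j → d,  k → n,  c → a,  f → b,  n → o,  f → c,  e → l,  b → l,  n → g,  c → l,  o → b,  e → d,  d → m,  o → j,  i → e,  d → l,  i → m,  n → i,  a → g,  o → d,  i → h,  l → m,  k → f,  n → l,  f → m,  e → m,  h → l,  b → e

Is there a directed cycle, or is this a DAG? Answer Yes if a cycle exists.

DFS with white/gray/black marking, starting from d:
d gray
  l gray
    m gray
    m black
  l black
  d→m: m black — skip
d black
a gray
  g gray
    h gray
      h→l: l black — skip
    h black
  g black
a black
b gray
  e gray
    e→m: m black — skip
    e→d: d black — skip
    e→l: l black — skip
  e black
  b→l: l black — skip
b black
c gray
  c→l: l black — skip
  c→a: a black — skip
c black
f gray
  f→b: b black — skip
  f→c: c black — skip
  f→m: m black — skip
f black
i gray
  i→h: h black — skip
  i→m: m black — skip
  i→e: e black — skip
i black
j gray
  j→h: h black — skip
  j→d: d black — skip
j black
k gray
  k→f: f black — skip
  n gray
    n→l: l black — skip
    n→g: g black — skip
    o gray
      o→j: j black — skip
      o→b: b black — skip
      o→d: d black — skip
    o black
    n→i: i black — skip
  n black
k black
Every edge goes to a white or black vertex — no back edge, so the graph is acyclic.

No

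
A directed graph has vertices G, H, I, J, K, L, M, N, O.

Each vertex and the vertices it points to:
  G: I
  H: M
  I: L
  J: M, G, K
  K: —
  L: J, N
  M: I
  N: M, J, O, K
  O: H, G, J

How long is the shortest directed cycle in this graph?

4

For each vertex v, BFS finds the shortest path from v back to v.
The shortest such closed walk is I → L → J → M → I, length 4.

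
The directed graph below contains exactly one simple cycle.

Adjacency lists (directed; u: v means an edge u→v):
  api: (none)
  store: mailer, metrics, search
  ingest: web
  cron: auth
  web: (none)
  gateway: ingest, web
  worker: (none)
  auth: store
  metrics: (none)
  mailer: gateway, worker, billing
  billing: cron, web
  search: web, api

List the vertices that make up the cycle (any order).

DFS with gray/black marking from cron:
cron gray
  auth gray
    store gray
      mailer gray
        gateway gray
          ingest gray
            web gray
            web black
          ingest black
          gateway→web: web black — skip
        gateway black
        worker gray
        worker black
        billing gray
          billing→cron: cron is gray → back edge
Back edge closes the cycle cron → auth → store → mailer → billing → cron; its vertices are {auth, cron, store, mailer, billing}.

auth, cron, store, mailer, billing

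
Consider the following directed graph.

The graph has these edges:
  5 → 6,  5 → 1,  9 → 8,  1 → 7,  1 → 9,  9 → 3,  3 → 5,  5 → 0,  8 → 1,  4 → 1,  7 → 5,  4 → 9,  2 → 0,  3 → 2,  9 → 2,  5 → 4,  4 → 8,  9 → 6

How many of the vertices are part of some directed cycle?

A vertex is on a directed cycle iff it belongs to a strongly connected component of size ≥ 2 (or has a self-loop).
The vertices on cycles are {1, 3, 4, 5, 7, 8, 9} — 7 in total.

7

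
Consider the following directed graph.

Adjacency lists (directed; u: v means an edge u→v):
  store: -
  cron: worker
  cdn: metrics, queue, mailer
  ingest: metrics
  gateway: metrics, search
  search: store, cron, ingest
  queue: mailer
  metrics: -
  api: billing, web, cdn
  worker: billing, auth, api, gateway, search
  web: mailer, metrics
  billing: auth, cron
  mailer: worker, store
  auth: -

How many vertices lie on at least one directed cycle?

10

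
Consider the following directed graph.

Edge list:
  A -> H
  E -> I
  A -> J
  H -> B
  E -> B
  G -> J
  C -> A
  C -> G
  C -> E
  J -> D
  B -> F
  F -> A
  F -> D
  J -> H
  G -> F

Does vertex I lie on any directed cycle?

No

I lies on a cycle iff there is a path from I back to itself.
Exploring from I, it never reaches itself; equivalently, its strongly connected component is a singleton.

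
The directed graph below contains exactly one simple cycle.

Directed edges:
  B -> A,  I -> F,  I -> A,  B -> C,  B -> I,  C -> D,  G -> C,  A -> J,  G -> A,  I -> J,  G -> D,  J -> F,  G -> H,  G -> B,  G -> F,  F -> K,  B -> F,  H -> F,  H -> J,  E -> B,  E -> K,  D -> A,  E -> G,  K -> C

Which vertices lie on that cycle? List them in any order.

A, C, D, F, J, K

DFS with gray/black marking from K:
K gray
  C gray
    D gray
      A gray
        J gray
          F gray
            F→K: K is gray → back edge
Back edge closes the cycle K → C → D → A → J → F → K; its vertices are {A, C, D, F, J, K}.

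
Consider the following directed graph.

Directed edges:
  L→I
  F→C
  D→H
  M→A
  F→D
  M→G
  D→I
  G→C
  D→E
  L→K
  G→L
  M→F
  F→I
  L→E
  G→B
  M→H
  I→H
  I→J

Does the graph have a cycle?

DFS with white/gray/black marking, starting from F:
F gray
  I gray
    J gray
    J black
    H gray
    H black
  I black
  C gray
  C black
  D gray
    D→H: H black — skip
    D→I: I black — skip
    E gray
    E black
  D black
F black
A gray
A black
B gray
B black
G gray
  L gray
    L→E: E black — skip
    L→I: I black — skip
    K gray
    K black
  L black
  G→C: C black — skip
  G→B: B black — skip
G black
M gray
  M→F: F black — skip
  M→A: A black — skip
  M→H: H black — skip
  M→G: G black — skip
M black
Every edge goes to a white or black vertex — no back edge, so the graph is acyclic.

No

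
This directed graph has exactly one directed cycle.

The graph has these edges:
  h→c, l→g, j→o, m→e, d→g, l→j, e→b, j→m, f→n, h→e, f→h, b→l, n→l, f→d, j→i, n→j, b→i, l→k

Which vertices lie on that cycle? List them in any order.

DFS with gray/black marking from l:
l gray
  g gray
  g black
  k gray
  k black
  j gray
    o gray
    o black
    m gray
      e gray
        b gray
          i gray
          i black
          b→l: l is gray → back edge
Back edge closes the cycle l → j → m → e → b → l; its vertices are {b, e, j, l, m}.

b, e, j, l, m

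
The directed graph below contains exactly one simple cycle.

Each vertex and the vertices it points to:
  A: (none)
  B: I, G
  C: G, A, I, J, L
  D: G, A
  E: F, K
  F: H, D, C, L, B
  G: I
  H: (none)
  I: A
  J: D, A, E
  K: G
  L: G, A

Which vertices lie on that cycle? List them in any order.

C, E, F, J

DFS with gray/black marking from E:
E gray
  F gray
    H gray
    H black
    D gray
      G gray
        I gray
          A gray
          A black
        I black
      G black
      D→A: A black — skip
    D black
    C gray
      C→G: G black — skip
      C→A: A black — skip
      C→I: I black — skip
      J gray
        J→D: D black — skip
        J→A: A black — skip
        J→E: E is gray → back edge
Back edge closes the cycle E → F → C → J → E; its vertices are {C, E, F, J}.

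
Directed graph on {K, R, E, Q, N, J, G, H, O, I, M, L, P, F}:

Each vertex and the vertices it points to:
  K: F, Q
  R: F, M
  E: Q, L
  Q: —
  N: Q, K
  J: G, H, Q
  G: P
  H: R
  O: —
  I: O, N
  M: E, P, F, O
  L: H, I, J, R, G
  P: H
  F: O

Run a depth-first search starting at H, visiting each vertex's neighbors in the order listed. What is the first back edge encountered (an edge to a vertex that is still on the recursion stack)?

DFS from H (visiting each vertex's neighbors in the order listed); mark gray on enter, black on exit:
H gray
  R gray
    F gray
      O gray
      O black
    F black
    M gray
      E gray
        Q gray
        Q black
        L gray
          L→H: H is gray → back edge
First back edge: L → H.

L→H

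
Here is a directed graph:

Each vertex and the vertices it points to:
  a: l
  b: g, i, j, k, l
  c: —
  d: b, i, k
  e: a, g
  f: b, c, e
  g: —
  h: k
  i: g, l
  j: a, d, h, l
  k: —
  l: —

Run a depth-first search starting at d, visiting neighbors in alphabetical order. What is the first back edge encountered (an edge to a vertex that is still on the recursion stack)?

j→d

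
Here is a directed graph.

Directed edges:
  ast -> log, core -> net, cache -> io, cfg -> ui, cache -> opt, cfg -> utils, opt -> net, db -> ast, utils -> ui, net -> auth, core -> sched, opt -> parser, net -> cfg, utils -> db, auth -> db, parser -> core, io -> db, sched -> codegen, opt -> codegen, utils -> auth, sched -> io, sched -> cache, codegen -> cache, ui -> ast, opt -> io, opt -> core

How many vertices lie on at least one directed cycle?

6

A vertex is on a directed cycle iff it belongs to a strongly connected component of size ≥ 2 (or has a self-loop).
The vertices on cycles are {opt, core, cache, sched, parser, codegen} — 6 in total.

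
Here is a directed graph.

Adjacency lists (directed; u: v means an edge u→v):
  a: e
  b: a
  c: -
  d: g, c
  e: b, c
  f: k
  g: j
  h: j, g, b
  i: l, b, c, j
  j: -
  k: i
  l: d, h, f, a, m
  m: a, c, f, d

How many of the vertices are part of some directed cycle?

8

A vertex is on a directed cycle iff it belongs to a strongly connected component of size ≥ 2 (or has a self-loop).
The vertices on cycles are {a, b, e, f, i, k, l, m} — 8 in total.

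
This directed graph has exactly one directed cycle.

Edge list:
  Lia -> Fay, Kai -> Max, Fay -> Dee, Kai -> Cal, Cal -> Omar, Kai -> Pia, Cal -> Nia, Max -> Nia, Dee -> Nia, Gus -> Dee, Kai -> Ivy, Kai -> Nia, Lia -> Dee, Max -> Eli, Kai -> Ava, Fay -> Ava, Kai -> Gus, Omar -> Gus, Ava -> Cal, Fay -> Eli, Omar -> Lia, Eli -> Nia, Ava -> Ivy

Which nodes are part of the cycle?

DFS with gray/black marking from Ava:
Ava gray
  Ivy gray
  Ivy black
  Cal gray
    Nia gray
    Nia black
    Omar gray
      Gus gray
        Dee gray
          Dee→Nia: Nia black — skip
        Dee black
      Gus black
      Lia gray
        Lia→Dee: Dee black — skip
        Fay gray
          Fay→Ava: Ava is gray → back edge
Back edge closes the cycle Ava → Cal → Omar → Lia → Fay → Ava; its vertices are {Ava, Cal, Fay, Lia, Omar}.

Ava, Cal, Fay, Lia, Omar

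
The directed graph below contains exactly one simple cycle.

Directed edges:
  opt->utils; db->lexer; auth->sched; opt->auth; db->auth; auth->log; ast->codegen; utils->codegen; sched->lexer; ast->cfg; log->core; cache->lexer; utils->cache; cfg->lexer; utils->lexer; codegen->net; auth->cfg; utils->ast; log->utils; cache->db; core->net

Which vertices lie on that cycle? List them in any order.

db, log, auth, cache, utils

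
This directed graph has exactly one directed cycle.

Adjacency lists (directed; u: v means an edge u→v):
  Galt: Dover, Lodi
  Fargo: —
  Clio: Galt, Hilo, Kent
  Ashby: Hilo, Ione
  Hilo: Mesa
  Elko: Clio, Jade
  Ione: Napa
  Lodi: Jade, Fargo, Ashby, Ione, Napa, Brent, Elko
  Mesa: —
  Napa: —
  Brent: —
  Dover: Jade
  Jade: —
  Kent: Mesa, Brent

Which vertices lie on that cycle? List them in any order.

DFS with gray/black marking from Galt:
Galt gray
  Dover gray
    Jade gray
    Jade black
  Dover black
  Lodi gray
    Lodi→Jade: Jade black — skip
    Fargo gray
    Fargo black
    Ashby gray
      Hilo gray
        Mesa gray
        Mesa black
      Hilo black
      Ione gray
        Napa gray
        Napa black
      Ione black
    Ashby black
    Lodi→Ione: Ione black — skip
    Lodi→Napa: Napa black — skip
    Brent gray
    Brent black
    Elko gray
      Clio gray
        Clio→Galt: Galt is gray → back edge
Back edge closes the cycle Galt → Lodi → Elko → Clio → Galt; its vertices are {Clio, Elko, Galt, Lodi}.

Clio, Elko, Galt, Lodi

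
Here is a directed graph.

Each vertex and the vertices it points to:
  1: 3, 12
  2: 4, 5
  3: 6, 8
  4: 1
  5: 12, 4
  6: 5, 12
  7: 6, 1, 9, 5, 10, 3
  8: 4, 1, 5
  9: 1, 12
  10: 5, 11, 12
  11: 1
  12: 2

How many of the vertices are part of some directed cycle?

A vertex is on a directed cycle iff it belongs to a strongly connected component of size ≥ 2 (or has a self-loop).
The vertices on cycles are {1, 2, 3, 4, 5, 6, 8, 12} — 8 in total.

8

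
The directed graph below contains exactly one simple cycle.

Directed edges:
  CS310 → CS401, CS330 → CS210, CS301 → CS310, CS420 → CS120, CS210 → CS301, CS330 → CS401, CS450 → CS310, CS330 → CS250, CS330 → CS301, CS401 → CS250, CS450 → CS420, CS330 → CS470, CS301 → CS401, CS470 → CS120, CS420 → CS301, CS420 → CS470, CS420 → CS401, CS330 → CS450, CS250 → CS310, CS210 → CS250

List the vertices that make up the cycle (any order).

DFS with gray/black marking from CS401:
CS401 gray
  CS250 gray
    CS310 gray
      CS310→CS401: CS401 is gray → back edge
Back edge closes the cycle CS401 → CS250 → CS310 → CS401; its vertices are {CS250, CS310, CS401}.

CS250, CS310, CS401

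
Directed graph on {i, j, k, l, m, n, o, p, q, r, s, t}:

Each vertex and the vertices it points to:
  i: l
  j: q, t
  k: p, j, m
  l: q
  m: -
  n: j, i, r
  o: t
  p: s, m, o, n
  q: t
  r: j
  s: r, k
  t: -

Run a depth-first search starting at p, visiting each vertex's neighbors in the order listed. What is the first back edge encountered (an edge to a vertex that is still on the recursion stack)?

k->p

DFS from p (visiting each vertex's neighbors in the order listed); mark gray on enter, black on exit:
p gray
  s gray
    r gray
      j gray
        q gray
          t gray
          t black
        q black
        j→t: t black — skip
      j black
    r black
    k gray
      k→p: p is gray → back edge
First back edge: k → p.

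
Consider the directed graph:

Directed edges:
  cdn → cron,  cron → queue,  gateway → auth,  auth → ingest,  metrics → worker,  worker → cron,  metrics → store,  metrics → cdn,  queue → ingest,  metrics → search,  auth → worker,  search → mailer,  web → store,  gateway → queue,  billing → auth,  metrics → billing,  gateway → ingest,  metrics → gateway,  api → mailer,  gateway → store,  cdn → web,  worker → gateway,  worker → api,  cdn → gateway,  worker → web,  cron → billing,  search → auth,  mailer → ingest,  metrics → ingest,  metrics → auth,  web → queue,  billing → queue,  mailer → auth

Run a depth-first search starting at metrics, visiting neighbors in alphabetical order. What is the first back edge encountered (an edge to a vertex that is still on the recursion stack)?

DFS from metrics (visiting neighbors in alphabetical order); mark gray on enter, black on exit:
metrics gray
  auth gray
    ingest gray
    ingest black
    worker gray
      api gray
        mailer gray
          mailer→auth: auth is gray → back edge
First back edge: mailer → auth.

mailer→auth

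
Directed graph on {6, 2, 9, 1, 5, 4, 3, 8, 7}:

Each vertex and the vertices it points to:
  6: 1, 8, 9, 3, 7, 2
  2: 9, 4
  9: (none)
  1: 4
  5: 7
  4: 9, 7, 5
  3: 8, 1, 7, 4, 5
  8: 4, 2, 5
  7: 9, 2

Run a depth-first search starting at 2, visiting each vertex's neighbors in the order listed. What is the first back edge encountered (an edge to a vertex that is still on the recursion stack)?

DFS from 2 (visiting each vertex's neighbors in the order listed); mark gray on enter, black on exit:
2 gray
  9 gray
  9 black
  4 gray
    4→9: 9 black — skip
    7 gray
      7→9: 9 black — skip
      7→2: 2 is gray → back edge
First back edge: 7 → 2.

7→2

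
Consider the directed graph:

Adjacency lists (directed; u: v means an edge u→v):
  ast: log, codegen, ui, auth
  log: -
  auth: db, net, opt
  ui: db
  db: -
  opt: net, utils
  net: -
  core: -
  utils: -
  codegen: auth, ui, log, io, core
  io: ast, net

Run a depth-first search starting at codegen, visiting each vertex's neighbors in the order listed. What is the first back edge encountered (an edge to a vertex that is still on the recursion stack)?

ast→codegen

DFS from codegen (visiting each vertex's neighbors in the order listed); mark gray on enter, black on exit:
codegen gray
  auth gray
    db gray
    db black
    net gray
    net black
    opt gray
      opt→net: net black — skip
      utils gray
      utils black
    opt black
  auth black
  ui gray
    ui→db: db black — skip
  ui black
  log gray
  log black
  io gray
    ast gray
      ast→log: log black — skip
      ast→codegen: codegen is gray → back edge
First back edge: ast → codegen.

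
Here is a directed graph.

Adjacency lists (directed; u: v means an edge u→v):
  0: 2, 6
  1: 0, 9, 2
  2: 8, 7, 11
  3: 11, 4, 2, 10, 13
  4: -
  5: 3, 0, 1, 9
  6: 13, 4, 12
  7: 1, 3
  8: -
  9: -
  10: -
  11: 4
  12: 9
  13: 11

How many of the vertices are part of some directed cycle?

A vertex is on a directed cycle iff it belongs to a strongly connected component of size ≥ 2 (or has a self-loop).
The vertices on cycles are {0, 1, 2, 3, 7} — 5 in total.

5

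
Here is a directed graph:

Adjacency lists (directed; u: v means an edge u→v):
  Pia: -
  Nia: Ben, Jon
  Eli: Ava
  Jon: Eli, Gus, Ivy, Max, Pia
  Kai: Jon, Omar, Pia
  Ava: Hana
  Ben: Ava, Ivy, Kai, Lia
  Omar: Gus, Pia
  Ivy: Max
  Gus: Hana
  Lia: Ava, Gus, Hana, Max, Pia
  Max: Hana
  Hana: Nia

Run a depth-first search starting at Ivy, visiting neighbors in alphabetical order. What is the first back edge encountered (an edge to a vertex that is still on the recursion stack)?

Ava->Hana

DFS from Ivy (visiting neighbors in alphabetical order); mark gray on enter, black on exit:
Ivy gray
  Max gray
    Hana gray
      Nia gray
        Ben gray
          Ava gray
            Ava→Hana: Hana is gray → back edge
First back edge: Ava → Hana.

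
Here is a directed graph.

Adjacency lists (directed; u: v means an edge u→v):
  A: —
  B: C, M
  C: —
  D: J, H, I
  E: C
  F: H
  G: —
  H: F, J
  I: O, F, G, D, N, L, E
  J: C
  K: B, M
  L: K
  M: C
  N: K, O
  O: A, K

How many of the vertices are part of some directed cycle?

A vertex is on a directed cycle iff it belongs to a strongly connected component of size ≥ 2 (or has a self-loop).
The vertices on cycles are {D, F, H, I} — 4 in total.

4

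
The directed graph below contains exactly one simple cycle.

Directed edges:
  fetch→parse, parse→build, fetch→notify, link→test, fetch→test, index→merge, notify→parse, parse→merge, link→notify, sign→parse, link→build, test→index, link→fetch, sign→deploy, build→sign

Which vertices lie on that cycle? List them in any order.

sign, build, parse

DFS with gray/black marking from build:
build gray
  sign gray
    deploy gray
    deploy black
    parse gray
      parse→build: build is gray → back edge
Back edge closes the cycle build → sign → parse → build; its vertices are {sign, build, parse}.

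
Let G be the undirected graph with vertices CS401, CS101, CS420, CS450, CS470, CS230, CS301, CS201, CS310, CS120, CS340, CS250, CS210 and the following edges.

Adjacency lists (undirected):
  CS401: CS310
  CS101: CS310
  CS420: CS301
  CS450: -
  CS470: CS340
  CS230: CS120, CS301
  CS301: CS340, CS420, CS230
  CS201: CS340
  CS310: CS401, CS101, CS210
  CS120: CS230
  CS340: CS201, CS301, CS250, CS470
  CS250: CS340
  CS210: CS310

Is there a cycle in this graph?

DFS, tracking each vertex's parent; an edge to a visited non-parent vertex closes a cycle.
Start from CS401:
visit CS401 (parent –)
  visit CS310 (parent CS401)
    CS310–CS401: parent, skip
    visit CS101 (parent CS310)
      CS101–CS310: parent, skip
    visit CS210 (parent CS310)
      CS210–CS310: parent, skip
visit CS420 (parent –)
  visit CS301 (parent CS420)
    visit CS340 (parent CS301)
      visit CS201 (parent CS340)
        CS201–CS340: parent, skip
      CS340–CS301: parent, skip
      visit CS250 (parent CS340)
        CS250–CS340: parent, skip
      visit CS470 (parent CS340)
        CS470–CS340: parent, skip
    CS301–CS420: parent, skip
    visit CS230 (parent CS301)
      visit CS120 (parent CS230)
        CS120–CS230: parent, skip
      CS230–CS301: parent, skip
visit CS450 (parent –)
No non-parent visited neighbor found — the graph is a forest.

No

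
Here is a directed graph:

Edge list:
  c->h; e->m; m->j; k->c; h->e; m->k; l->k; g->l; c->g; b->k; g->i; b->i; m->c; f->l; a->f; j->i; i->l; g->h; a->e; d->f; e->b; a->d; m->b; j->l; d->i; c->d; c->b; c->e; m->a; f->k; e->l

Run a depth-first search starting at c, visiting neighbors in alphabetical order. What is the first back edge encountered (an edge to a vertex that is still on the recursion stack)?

k->c

DFS from c (visiting neighbors in alphabetical order); mark gray on enter, black on exit:
c gray
  b gray
    i gray
      l gray
        k gray
          k→c: c is gray → back edge
First back edge: k → c.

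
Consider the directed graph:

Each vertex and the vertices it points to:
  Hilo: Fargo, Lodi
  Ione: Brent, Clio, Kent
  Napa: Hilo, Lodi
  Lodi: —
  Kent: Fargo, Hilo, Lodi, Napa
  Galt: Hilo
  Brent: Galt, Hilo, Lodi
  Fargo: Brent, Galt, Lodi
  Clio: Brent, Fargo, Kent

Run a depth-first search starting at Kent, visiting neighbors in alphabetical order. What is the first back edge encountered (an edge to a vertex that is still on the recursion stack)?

Hilo→Fargo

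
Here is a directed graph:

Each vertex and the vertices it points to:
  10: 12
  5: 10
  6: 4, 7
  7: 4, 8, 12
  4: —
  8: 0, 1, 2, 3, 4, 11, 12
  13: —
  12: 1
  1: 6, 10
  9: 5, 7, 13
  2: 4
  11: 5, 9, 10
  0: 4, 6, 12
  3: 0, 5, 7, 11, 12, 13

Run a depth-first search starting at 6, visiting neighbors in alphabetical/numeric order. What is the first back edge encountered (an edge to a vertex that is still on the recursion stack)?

0->6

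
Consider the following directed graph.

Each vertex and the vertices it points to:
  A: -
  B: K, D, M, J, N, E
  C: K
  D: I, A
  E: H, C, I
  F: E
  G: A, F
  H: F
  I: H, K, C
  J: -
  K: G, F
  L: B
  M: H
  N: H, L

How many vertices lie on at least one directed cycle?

A vertex is on a directed cycle iff it belongs to a strongly connected component of size ≥ 2 (or has a self-loop).
The vertices on cycles are {B, C, E, F, G, H, I, K, L, N} — 10 in total.

10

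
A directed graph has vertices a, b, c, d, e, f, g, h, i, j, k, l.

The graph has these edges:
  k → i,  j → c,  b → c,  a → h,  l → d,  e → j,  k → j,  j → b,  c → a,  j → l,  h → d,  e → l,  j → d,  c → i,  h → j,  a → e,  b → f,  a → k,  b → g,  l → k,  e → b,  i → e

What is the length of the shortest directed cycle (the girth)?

For each vertex v, BFS finds the shortest path from v back to v.
The shortest such closed walk is k → j → l → k, length 3.

3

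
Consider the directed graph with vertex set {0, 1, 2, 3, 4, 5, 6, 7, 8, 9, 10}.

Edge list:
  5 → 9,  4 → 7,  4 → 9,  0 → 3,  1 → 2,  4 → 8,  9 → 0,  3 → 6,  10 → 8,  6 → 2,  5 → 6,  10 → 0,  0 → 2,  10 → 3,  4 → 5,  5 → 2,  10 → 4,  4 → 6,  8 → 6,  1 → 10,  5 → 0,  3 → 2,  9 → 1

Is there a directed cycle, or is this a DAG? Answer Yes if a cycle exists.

DFS with white/gray/black marking, starting from 7:
7 gray
7 black
0 gray
  2 gray
  2 black
  3 gray
    3→2: 2 black — skip
    6 gray
      6→2: 2 black — skip
    6 black
  3 black
0 black
1 gray
  10 gray
    8 gray
      8→6: 6 black — skip
    8 black
    10→3: 3 black — skip
    10→0: 0 black — skip
    4 gray
      4→7: 7 black — skip
      9 gray
        9→0: 0 black — skip
        9→1: 1 is gray → back edge
Back edge found, so a cycle exists: 1 → 10 → 4 → 9 → 1.

Yes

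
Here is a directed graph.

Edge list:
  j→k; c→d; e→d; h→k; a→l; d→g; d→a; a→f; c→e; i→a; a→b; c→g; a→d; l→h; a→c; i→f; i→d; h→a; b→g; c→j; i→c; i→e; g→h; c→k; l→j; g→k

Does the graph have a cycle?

Yes

DFS with white/gray/black marking, starting from b:
b gray
  g gray
    h gray
      k gray
      k black
      a gray
        f gray
        f black
        d gray
          d→g: g is gray → back edge
Back edge found, so a cycle exists: g → h → a → d → g.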